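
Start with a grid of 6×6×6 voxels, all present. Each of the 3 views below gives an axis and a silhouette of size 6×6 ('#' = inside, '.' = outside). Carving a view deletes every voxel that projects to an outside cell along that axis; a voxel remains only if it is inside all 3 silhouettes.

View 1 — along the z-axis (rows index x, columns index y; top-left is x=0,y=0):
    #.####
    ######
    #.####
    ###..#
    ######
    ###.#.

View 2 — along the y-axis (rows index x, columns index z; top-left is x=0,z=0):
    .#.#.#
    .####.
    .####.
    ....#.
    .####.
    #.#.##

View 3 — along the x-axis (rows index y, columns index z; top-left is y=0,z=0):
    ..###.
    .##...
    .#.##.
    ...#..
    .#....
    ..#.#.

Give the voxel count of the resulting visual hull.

start: 6×6×6 = 216 voxels
  1. axis=2 (XY plane), |mask|=30  ⇒  voxels=180
  2. axis=1 (XZ plane), |mask|=20  ⇒  voxels=103
  3. axis=0 (YZ plane), |mask|=12  ⇒  voxels=46

remaining voxels: 46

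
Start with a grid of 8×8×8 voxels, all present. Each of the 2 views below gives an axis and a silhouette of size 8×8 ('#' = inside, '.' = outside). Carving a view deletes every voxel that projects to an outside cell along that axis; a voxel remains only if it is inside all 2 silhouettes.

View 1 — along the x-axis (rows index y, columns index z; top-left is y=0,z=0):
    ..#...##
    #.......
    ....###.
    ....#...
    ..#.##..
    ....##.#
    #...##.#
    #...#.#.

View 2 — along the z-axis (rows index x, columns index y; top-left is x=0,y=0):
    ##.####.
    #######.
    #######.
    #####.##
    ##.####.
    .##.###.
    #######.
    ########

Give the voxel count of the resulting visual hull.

remaining voxels: 137

initial block: 8^3 = 512
step 1: project along x, AND mask (21/64) → |grid| = 168
step 2: project along z, AND mask (53/64) → |grid| = 137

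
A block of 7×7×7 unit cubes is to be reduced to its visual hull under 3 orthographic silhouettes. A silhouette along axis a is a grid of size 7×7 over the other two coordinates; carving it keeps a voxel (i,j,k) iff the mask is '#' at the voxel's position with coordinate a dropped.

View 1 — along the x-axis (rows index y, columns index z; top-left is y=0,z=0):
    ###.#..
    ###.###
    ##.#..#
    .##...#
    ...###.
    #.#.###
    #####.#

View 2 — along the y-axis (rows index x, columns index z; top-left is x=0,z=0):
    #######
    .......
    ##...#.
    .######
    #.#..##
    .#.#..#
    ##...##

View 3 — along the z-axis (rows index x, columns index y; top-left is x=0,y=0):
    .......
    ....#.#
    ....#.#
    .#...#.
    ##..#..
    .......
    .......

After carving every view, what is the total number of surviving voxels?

full grid |V| = 343
V1 x: intersect with YZ mask (31 set) -- 217 left
V2 y: intersect with XZ mask (27 set) -- 119 left
V3 z: intersect with XY mask (9 set) -- 19 left

|visual hull| = 19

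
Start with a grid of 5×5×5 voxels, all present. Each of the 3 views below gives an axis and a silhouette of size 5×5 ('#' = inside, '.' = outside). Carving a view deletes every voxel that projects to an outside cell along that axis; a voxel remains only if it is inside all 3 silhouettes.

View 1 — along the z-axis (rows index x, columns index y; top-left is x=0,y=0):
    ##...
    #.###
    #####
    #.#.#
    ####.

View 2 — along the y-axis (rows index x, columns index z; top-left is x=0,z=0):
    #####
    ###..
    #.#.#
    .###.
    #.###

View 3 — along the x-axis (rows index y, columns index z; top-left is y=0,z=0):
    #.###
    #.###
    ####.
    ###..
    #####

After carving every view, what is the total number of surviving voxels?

before carving: 125 voxels (5×5×5)
step 1: project along z, AND mask (18/25) → |grid| = 90
step 2: project along y, AND mask (18/25) → |grid| = 62
step 3: project along x, AND mask (20/25) → |grid| = 53

53 voxels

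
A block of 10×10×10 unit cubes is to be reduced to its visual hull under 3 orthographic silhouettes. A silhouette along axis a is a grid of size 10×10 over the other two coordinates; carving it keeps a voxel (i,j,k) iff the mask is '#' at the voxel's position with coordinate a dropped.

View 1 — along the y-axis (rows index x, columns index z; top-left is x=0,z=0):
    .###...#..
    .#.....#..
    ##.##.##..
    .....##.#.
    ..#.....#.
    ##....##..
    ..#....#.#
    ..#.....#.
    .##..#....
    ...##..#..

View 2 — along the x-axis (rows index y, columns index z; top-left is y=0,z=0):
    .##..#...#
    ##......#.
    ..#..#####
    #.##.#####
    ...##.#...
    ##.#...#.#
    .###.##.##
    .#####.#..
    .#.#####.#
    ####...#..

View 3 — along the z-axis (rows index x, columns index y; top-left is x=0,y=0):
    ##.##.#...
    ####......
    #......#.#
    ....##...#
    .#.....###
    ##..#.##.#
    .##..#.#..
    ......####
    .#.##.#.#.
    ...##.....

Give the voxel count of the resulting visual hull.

61 voxels

initial block: 10^3 = 1000
[1] y-view keeps 32 columns → grid now 320
[2] x-view keeps 54 columns → grid now 181
[3] z-view keeps 40 columns → grid now 61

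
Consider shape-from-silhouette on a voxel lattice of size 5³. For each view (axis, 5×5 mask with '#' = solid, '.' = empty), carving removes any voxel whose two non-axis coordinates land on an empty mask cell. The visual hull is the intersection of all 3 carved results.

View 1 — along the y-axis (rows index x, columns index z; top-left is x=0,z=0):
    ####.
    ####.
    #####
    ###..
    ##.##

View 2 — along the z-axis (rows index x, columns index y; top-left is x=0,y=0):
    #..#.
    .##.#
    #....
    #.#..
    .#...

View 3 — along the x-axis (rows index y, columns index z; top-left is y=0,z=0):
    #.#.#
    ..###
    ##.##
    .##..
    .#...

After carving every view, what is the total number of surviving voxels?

before carving: 125 voxels (5×5×5)
V1 y: intersect with XZ mask (20 set) -- 100 left
V2 z: intersect with XY mask (9 set) -- 35 left
V3 x: intersect with YZ mask (13 set) -- 19 left

voxel count = 19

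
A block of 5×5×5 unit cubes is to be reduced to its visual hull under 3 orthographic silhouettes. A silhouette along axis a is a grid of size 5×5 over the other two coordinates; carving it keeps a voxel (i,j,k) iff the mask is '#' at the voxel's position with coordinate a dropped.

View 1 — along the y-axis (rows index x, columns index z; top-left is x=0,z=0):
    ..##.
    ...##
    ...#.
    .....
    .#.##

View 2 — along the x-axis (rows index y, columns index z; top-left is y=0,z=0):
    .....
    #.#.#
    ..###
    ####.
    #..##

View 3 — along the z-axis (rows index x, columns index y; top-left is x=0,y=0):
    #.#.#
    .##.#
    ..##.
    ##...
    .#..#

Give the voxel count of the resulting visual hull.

initial block: 5^3 = 125
step 1: project along y, AND mask (8/25) → |grid| = 40
step 2: project along x, AND mask (13/25) → |grid| = 22
step 3: project along z, AND mask (12/25) → |grid| = 13

voxel count = 13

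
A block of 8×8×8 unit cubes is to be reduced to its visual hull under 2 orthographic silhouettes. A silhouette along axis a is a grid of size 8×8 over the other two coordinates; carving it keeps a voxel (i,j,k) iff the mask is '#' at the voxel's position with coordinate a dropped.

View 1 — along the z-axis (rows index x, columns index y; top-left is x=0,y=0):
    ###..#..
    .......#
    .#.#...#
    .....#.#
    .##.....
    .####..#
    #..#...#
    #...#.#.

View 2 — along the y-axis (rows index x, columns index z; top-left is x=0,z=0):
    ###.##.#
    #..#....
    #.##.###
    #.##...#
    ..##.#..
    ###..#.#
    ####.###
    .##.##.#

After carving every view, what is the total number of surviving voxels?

voxel count = 119

full grid |V| = 512
[1] z-view keeps 23 columns → grid now 184
[2] y-view keeps 38 columns → grid now 119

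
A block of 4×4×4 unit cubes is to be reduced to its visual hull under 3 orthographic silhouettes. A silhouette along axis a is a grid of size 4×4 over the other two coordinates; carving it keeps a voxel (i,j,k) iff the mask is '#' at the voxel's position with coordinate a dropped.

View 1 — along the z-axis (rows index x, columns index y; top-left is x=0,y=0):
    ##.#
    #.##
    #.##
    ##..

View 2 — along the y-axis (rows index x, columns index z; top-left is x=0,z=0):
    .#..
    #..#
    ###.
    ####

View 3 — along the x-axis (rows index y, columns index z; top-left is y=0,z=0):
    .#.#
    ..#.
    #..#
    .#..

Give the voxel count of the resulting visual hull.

voxel count = 11

full grid |V| = 64
[1] z-view keeps 11 columns → grid now 44
[2] y-view keeps 10 columns → grid now 26
[3] x-view keeps 6 columns → grid now 11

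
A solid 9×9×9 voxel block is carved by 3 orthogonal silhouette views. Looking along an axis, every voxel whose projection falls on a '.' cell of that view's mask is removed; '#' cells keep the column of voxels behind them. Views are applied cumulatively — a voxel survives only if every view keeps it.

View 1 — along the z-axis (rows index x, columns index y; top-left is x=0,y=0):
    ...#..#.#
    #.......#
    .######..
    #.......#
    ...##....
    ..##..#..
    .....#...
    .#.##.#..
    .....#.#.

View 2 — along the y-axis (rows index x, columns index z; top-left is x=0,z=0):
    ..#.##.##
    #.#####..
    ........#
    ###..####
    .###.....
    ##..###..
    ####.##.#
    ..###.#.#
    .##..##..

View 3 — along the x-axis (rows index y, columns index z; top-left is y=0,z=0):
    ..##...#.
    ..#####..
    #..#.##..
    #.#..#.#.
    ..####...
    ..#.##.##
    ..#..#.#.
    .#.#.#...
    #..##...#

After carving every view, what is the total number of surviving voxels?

start: 9×9×9 = 729 voxels
V1 z: intersect with XY mask (25 set) -- 225 left
V2 y: intersect with XZ mask (43 set) -- 103 left
V3 x: intersect with YZ mask (35 set) -- 43 left

|visual hull| = 43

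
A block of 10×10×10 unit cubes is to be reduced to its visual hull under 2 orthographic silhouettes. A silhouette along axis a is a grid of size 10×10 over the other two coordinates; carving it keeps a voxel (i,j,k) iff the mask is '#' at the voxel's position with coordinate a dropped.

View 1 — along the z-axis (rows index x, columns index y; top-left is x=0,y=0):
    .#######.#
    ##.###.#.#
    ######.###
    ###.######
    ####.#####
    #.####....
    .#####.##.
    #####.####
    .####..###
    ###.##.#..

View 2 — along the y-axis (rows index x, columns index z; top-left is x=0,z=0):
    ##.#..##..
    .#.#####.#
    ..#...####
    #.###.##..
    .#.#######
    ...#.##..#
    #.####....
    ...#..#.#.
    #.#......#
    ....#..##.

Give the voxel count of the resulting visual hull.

381 voxels

start: 10×10×10 = 1000 voxels
[1] z-view keeps 76 columns → grid now 760
[2] y-view keeps 49 columns → grid now 381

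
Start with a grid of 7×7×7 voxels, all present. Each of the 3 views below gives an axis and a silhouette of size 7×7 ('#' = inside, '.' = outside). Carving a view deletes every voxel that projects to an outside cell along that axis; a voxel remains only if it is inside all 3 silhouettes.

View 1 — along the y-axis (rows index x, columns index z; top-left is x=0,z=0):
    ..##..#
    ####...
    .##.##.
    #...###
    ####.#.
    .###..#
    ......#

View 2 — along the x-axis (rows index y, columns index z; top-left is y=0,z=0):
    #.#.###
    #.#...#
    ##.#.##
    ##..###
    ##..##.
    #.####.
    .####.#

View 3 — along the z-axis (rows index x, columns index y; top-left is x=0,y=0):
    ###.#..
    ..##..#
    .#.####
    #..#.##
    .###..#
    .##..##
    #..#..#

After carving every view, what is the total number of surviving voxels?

voxel count = 66

initial block: 7^3 = 343
after view 1 [y-axis, 25 of 49 cells solid] → remaining = 175
after view 2 [x-axis, 32 of 49 cells solid] → remaining = 111
after view 3 [z-axis, 27 of 49 cells solid] → remaining = 66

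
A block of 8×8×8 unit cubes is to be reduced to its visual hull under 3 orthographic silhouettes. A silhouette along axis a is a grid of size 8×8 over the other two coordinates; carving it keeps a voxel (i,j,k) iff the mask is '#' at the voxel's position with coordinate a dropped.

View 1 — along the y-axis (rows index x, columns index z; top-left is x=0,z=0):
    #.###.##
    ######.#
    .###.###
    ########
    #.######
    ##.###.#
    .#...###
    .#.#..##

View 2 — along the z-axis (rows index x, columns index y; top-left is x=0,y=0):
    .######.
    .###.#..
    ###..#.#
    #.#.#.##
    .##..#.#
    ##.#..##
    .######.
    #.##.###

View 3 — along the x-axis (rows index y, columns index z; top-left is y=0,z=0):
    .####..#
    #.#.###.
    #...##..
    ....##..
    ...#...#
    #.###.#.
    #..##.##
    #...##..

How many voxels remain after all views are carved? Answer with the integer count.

start: 8×8×8 = 512 voxels
[1] y-view keeps 48 columns → grid now 384
[2] z-view keeps 41 columns → grid now 240
[3] x-view keeps 30 columns → grid now 110

|visual hull| = 110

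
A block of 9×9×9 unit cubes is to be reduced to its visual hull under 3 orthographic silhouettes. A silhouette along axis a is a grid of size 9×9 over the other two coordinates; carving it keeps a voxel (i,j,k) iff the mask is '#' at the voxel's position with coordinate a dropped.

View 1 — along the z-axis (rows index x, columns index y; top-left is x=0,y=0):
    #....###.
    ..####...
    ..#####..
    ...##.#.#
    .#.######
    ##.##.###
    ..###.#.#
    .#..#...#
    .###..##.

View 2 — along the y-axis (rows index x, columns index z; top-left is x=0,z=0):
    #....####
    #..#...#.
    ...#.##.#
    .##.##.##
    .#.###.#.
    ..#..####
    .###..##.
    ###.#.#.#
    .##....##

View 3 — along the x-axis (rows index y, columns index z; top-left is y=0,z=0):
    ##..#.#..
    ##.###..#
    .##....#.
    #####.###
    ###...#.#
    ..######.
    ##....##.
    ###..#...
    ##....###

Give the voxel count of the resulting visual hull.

|visual hull| = 118

initial block: 9^3 = 729
after view 1 [z-axis, 44 of 81 cells solid] → remaining = 396
after view 2 [y-axis, 43 of 81 cells solid] → remaining = 209
after view 3 [x-axis, 45 of 81 cells solid] → remaining = 118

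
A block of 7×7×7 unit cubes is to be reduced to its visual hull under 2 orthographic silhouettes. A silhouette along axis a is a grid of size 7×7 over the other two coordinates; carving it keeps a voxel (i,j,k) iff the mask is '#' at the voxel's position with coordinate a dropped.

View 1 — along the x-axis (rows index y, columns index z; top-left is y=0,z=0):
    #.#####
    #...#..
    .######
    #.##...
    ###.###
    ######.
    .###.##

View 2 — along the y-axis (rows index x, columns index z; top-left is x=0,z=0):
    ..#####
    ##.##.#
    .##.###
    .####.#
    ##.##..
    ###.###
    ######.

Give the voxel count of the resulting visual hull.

before carving: 343 voxels (7×7×7)
[1] x-view keeps 34 columns → grid now 238
[2] y-view keeps 36 columns → grid now 174

voxel count = 174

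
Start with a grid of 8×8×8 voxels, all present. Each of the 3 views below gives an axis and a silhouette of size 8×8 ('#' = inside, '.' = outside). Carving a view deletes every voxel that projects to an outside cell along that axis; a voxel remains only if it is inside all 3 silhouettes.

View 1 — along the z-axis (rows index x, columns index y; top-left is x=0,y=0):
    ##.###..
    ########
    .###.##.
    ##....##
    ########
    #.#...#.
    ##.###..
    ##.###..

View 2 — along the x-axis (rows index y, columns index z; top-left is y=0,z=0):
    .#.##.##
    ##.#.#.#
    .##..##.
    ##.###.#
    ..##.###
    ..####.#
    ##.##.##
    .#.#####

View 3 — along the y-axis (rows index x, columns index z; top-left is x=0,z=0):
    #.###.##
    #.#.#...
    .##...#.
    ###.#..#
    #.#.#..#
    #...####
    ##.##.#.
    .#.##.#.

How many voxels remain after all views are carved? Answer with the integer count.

full grid |V| = 512
carve view 1 (along z, XY-mask fill 43/64): 344 voxels remain
carve view 2 (along x, YZ-mask fill 42/64): 225 voxels remain
carve view 3 (along y, XZ-mask fill 35/64): 106 voxels remain

106 voxels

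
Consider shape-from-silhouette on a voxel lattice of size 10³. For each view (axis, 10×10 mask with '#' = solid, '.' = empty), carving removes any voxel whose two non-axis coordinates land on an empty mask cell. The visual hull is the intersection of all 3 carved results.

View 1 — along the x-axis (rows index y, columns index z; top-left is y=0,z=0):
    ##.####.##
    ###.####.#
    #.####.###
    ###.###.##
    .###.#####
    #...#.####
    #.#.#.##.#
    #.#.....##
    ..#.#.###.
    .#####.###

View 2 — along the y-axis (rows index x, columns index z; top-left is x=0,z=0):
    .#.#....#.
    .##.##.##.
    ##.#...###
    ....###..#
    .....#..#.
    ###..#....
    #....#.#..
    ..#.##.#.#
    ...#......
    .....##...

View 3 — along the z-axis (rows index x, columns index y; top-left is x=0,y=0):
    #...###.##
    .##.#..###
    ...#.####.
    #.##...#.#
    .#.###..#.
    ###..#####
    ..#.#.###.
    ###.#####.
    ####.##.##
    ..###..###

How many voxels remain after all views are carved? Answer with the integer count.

|visual hull| = 143

full grid |V| = 1000
step 1: project along x, AND mask (69/100) → |grid| = 690
step 2: project along y, AND mask (36/100) → |grid| = 244
step 3: project along z, AND mask (62/100) → |grid| = 143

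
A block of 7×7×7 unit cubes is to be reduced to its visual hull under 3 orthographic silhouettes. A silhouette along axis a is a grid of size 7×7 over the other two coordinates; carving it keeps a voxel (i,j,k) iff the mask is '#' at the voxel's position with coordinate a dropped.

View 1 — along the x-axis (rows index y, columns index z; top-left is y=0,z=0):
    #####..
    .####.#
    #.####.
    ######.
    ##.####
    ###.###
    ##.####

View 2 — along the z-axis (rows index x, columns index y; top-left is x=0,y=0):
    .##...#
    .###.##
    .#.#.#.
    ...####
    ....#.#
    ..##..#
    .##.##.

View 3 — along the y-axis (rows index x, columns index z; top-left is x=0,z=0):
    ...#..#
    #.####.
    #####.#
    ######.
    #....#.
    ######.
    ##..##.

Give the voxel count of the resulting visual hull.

voxel count = 95

start: 7×7×7 = 343 voxels
V1 x: intersect with YZ mask (39 set) -- 273 left
V2 z: intersect with XY mask (24 set) -- 136 left
V3 y: intersect with XZ mask (31 set) -- 95 left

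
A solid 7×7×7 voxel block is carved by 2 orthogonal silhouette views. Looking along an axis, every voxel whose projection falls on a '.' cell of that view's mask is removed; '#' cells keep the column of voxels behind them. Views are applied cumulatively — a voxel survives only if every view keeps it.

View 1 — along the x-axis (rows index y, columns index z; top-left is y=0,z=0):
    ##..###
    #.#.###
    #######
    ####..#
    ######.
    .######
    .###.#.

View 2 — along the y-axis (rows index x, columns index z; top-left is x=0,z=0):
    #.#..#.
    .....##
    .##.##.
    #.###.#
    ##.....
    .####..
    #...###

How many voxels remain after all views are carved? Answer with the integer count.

full grid |V| = 343
V1 x: intersect with YZ mask (38 set) -- 266 left
V2 y: intersect with XZ mask (24 set) -- 131 left

131 voxels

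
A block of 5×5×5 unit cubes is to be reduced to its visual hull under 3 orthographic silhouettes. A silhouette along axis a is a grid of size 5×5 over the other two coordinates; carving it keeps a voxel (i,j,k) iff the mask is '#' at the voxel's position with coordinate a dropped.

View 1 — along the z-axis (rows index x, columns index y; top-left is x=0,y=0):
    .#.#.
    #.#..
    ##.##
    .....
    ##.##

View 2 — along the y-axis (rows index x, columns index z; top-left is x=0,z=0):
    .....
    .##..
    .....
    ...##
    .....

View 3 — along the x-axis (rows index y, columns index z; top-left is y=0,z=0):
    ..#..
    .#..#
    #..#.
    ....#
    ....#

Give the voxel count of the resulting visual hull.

before carving: 125 voxels (5×5×5)
[1] z-view keeps 12 columns → grid now 60
[2] y-view keeps 4 columns → grid now 4
[3] x-view keeps 7 columns → grid now 1

remaining voxels: 1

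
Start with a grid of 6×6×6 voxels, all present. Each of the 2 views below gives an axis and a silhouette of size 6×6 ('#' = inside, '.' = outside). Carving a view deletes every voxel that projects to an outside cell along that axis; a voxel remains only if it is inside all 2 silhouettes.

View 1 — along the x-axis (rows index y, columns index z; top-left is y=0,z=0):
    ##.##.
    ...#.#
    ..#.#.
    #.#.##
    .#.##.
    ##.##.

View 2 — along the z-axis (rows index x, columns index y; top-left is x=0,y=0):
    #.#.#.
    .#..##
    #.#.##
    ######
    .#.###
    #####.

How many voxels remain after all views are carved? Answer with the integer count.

full grid |V| = 216
[1] x-view keeps 19 columns → grid now 114
[2] z-view keeps 25 columns → grid now 78

voxel count = 78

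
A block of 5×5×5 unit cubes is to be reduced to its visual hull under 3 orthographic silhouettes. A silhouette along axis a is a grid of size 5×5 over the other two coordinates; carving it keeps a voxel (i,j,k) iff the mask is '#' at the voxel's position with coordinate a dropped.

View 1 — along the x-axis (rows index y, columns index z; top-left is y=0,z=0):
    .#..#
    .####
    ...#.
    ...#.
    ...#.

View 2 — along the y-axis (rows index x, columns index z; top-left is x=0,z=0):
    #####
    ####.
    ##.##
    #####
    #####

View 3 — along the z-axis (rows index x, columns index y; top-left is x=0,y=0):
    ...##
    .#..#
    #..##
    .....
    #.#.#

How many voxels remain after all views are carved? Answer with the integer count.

voxel count = 14

full grid |V| = 125
carve view 1 (along x, YZ-mask fill 9/25): 45 voxels remain
carve view 2 (along y, XZ-mask fill 23/25): 42 voxels remain
carve view 3 (along z, XY-mask fill 10/25): 14 voxels remain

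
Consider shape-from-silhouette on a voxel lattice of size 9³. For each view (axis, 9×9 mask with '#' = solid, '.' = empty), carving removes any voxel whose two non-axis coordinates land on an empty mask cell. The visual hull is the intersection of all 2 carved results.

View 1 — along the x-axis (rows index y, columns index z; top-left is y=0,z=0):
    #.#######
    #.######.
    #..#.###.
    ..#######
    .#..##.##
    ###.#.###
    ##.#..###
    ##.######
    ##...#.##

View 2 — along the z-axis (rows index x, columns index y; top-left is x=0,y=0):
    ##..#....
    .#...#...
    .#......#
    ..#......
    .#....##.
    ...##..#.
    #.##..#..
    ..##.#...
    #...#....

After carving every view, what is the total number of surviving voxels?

before carving: 729 voxels (9×9×9)
step 1: project along x, AND mask (58/81) → |grid| = 522
step 2: project along z, AND mask (23/81) → |grid| = 150

150 voxels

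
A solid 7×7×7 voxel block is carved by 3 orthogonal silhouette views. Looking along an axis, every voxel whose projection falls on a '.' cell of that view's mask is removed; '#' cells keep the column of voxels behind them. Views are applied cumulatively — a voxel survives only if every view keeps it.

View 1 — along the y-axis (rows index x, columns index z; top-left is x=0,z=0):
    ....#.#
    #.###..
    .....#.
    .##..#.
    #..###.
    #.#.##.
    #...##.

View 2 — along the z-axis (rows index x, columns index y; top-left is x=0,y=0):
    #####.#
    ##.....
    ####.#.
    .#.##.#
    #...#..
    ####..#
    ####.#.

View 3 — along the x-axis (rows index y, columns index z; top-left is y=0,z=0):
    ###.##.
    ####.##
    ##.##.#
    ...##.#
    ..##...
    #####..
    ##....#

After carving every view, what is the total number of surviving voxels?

remaining voxels: 45

initial block: 7^3 = 343
carve view 1 (along y, XZ-mask fill 21/49): 147 voxels remain
carve view 2 (along z, XY-mask fill 29/49): 80 voxels remain
carve view 3 (along x, YZ-mask fill 29/49): 45 voxels remain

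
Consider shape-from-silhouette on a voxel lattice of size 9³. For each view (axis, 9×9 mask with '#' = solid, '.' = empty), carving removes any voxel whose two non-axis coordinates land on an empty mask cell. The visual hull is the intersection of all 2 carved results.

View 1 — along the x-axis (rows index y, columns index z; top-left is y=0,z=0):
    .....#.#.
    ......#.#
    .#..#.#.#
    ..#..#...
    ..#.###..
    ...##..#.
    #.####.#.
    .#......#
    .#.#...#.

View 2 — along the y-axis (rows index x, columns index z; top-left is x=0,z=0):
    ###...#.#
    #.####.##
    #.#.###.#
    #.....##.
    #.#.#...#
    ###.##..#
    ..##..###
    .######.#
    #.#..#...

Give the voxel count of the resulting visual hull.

full grid |V| = 729
V1 x: intersect with YZ mask (28 set) -- 252 left
V2 y: intersect with XZ mask (46 set) -- 137 left

voxel count = 137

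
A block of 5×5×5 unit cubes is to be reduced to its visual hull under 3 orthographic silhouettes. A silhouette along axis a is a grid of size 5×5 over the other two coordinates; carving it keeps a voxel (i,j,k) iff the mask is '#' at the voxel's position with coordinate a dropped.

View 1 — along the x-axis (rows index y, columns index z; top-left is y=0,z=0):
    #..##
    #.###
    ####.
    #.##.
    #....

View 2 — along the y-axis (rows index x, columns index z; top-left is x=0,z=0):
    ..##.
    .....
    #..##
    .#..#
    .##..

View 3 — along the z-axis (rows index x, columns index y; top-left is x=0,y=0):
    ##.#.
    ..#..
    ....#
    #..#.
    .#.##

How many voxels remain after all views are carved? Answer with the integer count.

|visual hull| = 9

initial block: 5^3 = 125
step 1: project along x, AND mask (15/25) → |grid| = 75
step 2: project along y, AND mask (9/25) → |grid| = 25
step 3: project along z, AND mask (10/25) → |grid| = 9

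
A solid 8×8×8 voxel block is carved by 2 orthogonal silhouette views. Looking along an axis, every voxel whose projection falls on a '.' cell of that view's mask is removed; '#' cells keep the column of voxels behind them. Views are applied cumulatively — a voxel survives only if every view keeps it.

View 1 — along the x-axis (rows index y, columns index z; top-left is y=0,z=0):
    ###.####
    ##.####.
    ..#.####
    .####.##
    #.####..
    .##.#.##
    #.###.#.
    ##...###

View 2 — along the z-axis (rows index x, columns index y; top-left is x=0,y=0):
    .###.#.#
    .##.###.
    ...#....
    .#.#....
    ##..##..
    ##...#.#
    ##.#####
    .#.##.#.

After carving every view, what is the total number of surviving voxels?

voxel count = 178

full grid |V| = 512
  1. axis=0 (YZ plane), |mask|=44  ⇒  voxels=352
  2. axis=2 (XY plane), |mask|=32  ⇒  voxels=178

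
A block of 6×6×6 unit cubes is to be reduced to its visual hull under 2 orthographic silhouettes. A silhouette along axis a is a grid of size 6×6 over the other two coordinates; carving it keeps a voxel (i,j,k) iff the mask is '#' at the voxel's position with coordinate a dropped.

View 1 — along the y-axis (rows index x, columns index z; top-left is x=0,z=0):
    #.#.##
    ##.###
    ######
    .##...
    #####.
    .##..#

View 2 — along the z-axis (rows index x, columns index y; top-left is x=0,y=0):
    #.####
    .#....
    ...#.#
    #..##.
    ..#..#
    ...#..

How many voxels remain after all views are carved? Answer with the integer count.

initial block: 6^3 = 216
[1] y-view keeps 25 columns → grid now 150
[2] z-view keeps 14 columns → grid now 56

remaining voxels: 56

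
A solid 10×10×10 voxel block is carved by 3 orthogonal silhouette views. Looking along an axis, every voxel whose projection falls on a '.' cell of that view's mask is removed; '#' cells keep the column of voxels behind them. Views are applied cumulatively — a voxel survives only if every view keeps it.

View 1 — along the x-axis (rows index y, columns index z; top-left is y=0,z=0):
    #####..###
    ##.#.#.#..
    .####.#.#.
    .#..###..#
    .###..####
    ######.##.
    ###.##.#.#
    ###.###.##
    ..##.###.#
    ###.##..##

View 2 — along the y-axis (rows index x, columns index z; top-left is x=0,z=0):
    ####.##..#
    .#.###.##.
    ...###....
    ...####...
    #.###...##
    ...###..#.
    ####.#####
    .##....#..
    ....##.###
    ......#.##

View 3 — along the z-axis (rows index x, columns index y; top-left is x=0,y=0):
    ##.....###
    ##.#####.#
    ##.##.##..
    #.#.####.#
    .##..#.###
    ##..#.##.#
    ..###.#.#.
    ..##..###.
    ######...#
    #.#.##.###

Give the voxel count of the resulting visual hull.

before carving: 1000 voxels (10×10×10)
after view 1 [x-axis, 67 of 100 cells solid] → remaining = 670
after view 2 [y-axis, 50 of 100 cells solid] → remaining = 334
after view 3 [z-axis, 62 of 100 cells solid] → remaining = 201

201 voxels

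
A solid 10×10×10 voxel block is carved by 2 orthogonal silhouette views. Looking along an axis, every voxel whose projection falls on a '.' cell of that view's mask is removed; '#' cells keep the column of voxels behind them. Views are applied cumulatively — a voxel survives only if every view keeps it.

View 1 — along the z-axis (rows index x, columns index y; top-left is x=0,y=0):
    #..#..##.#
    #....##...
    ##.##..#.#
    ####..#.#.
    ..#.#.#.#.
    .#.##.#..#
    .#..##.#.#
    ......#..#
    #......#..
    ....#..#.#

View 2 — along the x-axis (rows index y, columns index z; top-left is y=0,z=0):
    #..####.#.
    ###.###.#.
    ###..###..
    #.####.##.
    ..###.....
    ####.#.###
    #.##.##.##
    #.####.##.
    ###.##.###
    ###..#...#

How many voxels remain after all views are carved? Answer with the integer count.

voxel count = 252

initial block: 10^3 = 1000
step 1: project along z, AND mask (41/100) → |grid| = 410
step 2: project along x, AND mask (64/100) → |grid| = 252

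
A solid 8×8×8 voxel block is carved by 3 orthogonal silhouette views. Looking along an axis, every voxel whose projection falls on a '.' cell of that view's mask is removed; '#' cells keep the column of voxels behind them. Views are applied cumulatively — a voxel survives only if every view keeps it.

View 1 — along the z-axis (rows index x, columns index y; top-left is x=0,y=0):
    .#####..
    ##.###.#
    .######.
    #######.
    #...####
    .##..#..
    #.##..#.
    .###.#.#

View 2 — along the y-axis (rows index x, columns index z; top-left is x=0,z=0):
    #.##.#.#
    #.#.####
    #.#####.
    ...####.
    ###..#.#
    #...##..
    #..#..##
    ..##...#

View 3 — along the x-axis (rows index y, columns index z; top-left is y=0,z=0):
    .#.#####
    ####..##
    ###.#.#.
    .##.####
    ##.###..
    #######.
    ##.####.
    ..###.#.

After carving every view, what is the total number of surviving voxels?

129 voxels

start: 8×8×8 = 512 voxels
after view 1 [z-axis, 41 of 64 cells solid] → remaining = 328
after view 2 [y-axis, 36 of 64 cells solid] → remaining = 190
after view 3 [x-axis, 45 of 64 cells solid] → remaining = 129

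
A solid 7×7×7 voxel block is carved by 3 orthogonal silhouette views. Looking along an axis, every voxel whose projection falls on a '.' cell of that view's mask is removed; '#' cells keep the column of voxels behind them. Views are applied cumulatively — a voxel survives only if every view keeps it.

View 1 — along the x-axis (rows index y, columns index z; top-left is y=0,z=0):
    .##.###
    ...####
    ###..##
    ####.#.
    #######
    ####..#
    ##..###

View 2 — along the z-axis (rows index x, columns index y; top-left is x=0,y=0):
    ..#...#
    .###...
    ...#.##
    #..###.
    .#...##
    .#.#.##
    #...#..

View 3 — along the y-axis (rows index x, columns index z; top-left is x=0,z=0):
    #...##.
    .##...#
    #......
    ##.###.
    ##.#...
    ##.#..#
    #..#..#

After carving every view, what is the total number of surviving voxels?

before carving: 343 voxels (7×7×7)
V1 x: intersect with YZ mask (36 set) -- 252 left
V2 z: intersect with XY mask (21 set) -- 106 left
V3 y: intersect with XZ mask (22 set) -- 51 left

voxel count = 51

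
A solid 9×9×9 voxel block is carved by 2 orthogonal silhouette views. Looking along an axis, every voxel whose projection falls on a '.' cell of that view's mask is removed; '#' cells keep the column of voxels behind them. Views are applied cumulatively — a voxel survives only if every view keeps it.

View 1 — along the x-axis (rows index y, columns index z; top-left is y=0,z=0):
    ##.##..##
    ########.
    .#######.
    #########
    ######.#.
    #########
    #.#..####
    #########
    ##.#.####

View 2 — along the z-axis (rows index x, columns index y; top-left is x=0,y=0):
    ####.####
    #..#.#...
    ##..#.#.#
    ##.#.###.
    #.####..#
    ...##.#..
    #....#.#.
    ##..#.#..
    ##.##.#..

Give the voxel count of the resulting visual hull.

|visual hull| = 320

full grid |V| = 729
after view 1 [x-axis, 68 of 81 cells solid] → remaining = 612
after view 2 [z-axis, 43 of 81 cells solid] → remaining = 320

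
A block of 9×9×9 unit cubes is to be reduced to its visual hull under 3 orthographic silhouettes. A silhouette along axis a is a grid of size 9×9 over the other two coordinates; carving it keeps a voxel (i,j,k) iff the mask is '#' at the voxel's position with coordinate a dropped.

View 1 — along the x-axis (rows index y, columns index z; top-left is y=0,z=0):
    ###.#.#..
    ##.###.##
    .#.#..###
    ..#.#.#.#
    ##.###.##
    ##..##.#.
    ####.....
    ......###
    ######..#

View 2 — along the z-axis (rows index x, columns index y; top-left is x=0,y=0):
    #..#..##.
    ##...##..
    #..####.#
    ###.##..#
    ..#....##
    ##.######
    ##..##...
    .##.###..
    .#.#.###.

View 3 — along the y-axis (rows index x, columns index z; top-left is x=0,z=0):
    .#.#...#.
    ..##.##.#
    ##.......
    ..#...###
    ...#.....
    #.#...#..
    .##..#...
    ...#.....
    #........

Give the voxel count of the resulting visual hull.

initial block: 9^3 = 729
  1. axis=0 (YZ plane), |mask|=47  ⇒  voxels=423
  2. axis=2 (XY plane), |mask|=45  ⇒  voxels=237
  3. axis=1 (XZ plane), |mask|=23  ⇒  voxels=64

remaining voxels: 64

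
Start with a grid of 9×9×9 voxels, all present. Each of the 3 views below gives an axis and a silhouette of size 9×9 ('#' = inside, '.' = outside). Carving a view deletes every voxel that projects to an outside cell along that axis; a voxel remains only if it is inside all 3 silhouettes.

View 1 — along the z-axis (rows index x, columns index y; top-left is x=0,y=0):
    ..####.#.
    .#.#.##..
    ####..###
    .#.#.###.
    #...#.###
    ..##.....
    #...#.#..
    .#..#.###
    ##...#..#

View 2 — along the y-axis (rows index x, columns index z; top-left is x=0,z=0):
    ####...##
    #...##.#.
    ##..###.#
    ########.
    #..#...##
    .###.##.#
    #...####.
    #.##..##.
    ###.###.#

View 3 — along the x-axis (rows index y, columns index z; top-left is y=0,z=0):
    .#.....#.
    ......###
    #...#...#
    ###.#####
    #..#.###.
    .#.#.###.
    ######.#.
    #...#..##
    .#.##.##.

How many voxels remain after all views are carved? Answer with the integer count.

before carving: 729 voxels (9×9×9)
after view 1 [z-axis, 40 of 81 cells solid] → remaining = 360
after view 2 [y-axis, 51 of 81 cells solid] → remaining = 228
after view 3 [x-axis, 42 of 81 cells solid] → remaining = 124

124 voxels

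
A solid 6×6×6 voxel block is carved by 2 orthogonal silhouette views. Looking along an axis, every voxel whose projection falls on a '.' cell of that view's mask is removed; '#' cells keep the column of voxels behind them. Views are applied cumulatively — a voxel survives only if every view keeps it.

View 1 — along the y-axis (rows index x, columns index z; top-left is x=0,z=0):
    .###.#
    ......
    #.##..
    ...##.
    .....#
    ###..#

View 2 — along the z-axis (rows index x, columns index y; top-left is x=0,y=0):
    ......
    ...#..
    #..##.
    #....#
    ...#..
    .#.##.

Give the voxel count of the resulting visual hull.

before carving: 216 voxels (6×6×6)
after view 1 [y-axis, 14 of 36 cells solid] → remaining = 84
after view 2 [z-axis, 10 of 36 cells solid] → remaining = 26

26 voxels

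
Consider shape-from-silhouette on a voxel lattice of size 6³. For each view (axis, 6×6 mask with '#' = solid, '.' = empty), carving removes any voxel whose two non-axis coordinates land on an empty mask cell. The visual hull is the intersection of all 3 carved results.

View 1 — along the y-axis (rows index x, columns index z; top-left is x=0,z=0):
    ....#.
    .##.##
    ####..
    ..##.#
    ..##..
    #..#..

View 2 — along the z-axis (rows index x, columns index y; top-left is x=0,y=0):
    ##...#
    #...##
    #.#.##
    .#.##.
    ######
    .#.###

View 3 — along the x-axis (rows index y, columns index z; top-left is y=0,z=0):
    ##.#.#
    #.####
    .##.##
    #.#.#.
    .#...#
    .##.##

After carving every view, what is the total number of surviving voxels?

full grid |V| = 216
carve view 1 (along y, XZ-mask fill 16/36): 96 voxels remain
carve view 2 (along z, XY-mask fill 23/36): 60 voxels remain
carve view 3 (along x, YZ-mask fill 22/36): 32 voxels remain

|visual hull| = 32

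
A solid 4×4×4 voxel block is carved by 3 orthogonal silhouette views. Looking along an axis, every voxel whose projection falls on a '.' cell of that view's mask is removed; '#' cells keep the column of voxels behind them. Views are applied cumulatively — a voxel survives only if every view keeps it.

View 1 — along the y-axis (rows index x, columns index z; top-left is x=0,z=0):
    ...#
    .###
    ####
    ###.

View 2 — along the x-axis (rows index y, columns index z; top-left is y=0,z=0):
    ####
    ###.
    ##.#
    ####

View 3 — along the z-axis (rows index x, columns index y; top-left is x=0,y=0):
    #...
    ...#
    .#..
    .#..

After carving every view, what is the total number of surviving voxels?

full grid |V| = 64
step 1: project along y, AND mask (11/16) → |grid| = 44
step 2: project along x, AND mask (14/16) → |grid| = 38
step 3: project along z, AND mask (4/16) → |grid| = 10

|visual hull| = 10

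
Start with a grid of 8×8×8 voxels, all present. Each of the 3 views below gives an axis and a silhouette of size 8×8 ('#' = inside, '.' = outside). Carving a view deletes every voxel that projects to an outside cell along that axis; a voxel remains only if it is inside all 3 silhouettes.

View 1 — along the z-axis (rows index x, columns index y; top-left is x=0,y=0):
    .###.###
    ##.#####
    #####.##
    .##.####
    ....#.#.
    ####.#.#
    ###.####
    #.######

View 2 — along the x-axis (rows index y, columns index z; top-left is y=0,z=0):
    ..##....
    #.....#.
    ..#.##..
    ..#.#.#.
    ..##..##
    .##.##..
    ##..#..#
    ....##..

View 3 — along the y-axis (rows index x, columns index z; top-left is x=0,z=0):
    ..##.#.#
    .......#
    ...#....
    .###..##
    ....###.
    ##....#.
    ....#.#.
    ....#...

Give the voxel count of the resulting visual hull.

38 voxels

start: 8×8×8 = 512 voxels
after view 1 [z-axis, 48 of 64 cells solid] → remaining = 384
after view 2 [x-axis, 24 of 64 cells solid] → remaining = 145
after view 3 [y-axis, 20 of 64 cells solid] → remaining = 38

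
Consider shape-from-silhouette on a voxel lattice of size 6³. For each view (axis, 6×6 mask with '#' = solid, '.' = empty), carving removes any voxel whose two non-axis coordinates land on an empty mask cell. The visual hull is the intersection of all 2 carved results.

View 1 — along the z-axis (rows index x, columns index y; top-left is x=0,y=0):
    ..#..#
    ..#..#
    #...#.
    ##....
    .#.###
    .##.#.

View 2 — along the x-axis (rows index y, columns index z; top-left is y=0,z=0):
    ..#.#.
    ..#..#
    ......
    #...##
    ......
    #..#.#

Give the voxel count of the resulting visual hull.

|visual hull| = 22

initial block: 6^3 = 216
after view 1 [z-axis, 15 of 36 cells solid] → remaining = 90
after view 2 [x-axis, 10 of 36 cells solid] → remaining = 22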